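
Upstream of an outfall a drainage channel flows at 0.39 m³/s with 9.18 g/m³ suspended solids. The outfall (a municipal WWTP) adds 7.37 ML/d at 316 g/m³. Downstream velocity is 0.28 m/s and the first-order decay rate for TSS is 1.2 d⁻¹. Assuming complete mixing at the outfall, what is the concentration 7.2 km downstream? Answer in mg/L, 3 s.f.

44.9 mg/L

7.37 ML/d = 0.0853 m³/s.
After complete mixing, C₀ = (0.0853·316 + 0.39·9.18) / 0.4753 = 64.24 mg/L.
Travel time t = 7200 m / 0.28 m/s = 2.571e+04 s = 0.2976 d.
C = 64.24·exp(−1.2·0.2976) = 64.24·0.6997 = 44.95 mg/L.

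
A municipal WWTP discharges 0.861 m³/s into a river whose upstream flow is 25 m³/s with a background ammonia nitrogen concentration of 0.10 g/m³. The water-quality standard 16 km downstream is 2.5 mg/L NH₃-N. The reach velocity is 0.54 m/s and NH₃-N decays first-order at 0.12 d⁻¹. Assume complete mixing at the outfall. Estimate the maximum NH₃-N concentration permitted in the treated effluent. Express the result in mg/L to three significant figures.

Travel time to the compliance point: t = 1.6e+04/0.54 = 2.963e+04 s = 0.3429 d; decay factor exp(−0.12·0.3429) = 0.9597.
So the concentration just after mixing may be at most 2.5/0.9597 = 2.605 mg/L.
Mass balance: 2.605·25.86 = 0.861·Cₑ + 25·0.1.
Cₑ = (67.37 − 2.5) / 0.861 = 75.34 mg/L.

75.3 mg/L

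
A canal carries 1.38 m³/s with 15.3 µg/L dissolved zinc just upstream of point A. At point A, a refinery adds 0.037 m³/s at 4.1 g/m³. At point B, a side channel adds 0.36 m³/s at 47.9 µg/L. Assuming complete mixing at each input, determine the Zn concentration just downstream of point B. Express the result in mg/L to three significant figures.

15.3 µg/L = 0.0153 mg/L.
After input A: C = (1.38·0.0153 + 0.037·4.1) / 1.417 = 0.122 mg/L.
47.9 µg/L = 0.0479 mg/L.
After input B: C = (1.417·0.122 + 0.36·0.0479) / 1.777 = 0.107 mg/L.

0.107 mg/L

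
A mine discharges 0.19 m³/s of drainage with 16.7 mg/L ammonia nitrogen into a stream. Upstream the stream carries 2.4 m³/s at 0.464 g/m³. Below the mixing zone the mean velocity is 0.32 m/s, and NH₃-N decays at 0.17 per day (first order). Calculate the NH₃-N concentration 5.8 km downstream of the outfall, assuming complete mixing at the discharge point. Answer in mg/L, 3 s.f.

After complete mixing, C₀ = (0.19·16.7 + 2.4·0.464) / 2.59 = 1.655 mg/L.
Travel time t = 5800 m / 0.32 m/s = 1.812e+04 s = 0.2098 d.
C = 1.655·exp(−0.17·0.2098) = 1.655·0.965 = 1.597 mg/L.

1.60 mg/L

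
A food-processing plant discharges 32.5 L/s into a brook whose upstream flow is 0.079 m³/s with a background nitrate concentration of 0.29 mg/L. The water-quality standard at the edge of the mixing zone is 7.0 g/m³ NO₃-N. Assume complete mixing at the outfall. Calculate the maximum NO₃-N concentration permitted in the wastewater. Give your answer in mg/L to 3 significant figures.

23.3 mg/L

32.5 L/s = 0.0325 m³/s.
Mass balance: 7·0.1115 = 0.0325·Cₑ + 0.079·0.29.
Cₑ = (0.7805 − 0.02291) / 0.0325 = 23.31 mg/L.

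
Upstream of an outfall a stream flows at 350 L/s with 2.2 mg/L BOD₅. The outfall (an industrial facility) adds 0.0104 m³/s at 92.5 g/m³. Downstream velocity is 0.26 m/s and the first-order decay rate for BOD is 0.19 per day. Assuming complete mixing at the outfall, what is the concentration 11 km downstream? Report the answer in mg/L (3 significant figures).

4.38 mg/L

350 L/s = 0.35 m³/s.
After complete mixing, C₀ = (0.0104·92.5 + 0.35·2.2) / 0.3604 = 4.806 mg/L.
Travel time t = 1.1e+04 m / 0.26 m/s = 4.231e+04 s = 0.4897 d.
C = 4.806·exp(−0.19·0.4897) = 4.806·0.9112 = 4.379 mg/L.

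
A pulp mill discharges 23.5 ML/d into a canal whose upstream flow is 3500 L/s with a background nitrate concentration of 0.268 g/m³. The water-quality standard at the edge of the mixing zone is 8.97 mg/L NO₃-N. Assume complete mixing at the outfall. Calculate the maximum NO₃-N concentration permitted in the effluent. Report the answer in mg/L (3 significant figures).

121 mg/L

23.5 ML/d = 0.272 m³/s.
3500 L/s = 3.5 m³/s.
Mass balance: 8.97·3.772 = 0.272·Cₑ + 3.5·0.268.
Cₑ = (33.83 − 0.938) / 0.272 = 120.9 mg/L.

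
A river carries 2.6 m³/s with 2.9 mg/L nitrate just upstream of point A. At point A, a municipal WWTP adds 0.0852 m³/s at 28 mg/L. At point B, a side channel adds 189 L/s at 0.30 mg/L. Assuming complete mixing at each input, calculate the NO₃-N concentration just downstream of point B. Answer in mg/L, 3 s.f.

3.47 mg/L

After input A: C = (2.6·2.9 + 0.0852·28) / 2.685 = 3.696 mg/L.
189 L/s = 0.189 m³/s.
After input B: C = (2.685·3.696 + 0.189·0.3) / 2.874 = 3.473 mg/L.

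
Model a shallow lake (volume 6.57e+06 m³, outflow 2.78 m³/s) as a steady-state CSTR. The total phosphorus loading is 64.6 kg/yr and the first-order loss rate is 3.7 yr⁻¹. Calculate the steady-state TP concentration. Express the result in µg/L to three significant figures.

0.577 µg/L

Outflow Q = 2.78 m³/s × 3.156e+07 s/yr = 8.773e+07 m³/yr.
Steady-state CSTR mass balance: W = Q·C + k·V·C, so C = W/(Q + kV).
Q + kV = 8.773e+07 + 3.7·6.57e+06 = 1.12e+08 m³/yr.
C = 64.6/1.12e+08 = 5.766e-07 kg/m³ = 0.0005766 mg/L = 0.5766 µg/L.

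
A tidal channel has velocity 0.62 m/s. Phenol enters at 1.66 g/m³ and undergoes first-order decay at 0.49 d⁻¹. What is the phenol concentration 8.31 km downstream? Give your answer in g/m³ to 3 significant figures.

Travel time t = 8.31 km / 0.62 m/s = 8310/0.62 = 1.34e+04 s = 0.1551 d.
First-order decay: C = 1.66·exp(−0.49·0.1551) = 1.66·0.9268 = 1.538 g/m³.

1.54 g/m³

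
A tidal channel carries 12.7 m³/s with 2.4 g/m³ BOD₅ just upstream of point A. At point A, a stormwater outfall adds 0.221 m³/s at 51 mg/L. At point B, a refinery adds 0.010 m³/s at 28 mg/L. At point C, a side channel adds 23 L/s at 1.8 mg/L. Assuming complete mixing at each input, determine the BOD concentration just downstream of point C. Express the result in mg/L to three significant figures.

After input A: C = (12.7·2.4 + 0.221·51) / 12.92 = 3.231 mg/L.
After input B: C = (12.92·3.231 + 0.01·28) / 12.93 = 3.25 mg/L.
23 L/s = 0.023 m³/s.
After input C: C = (12.93·3.25 + 0.023·1.8) / 12.95 = 3.248 mg/L.

3.25 mg/L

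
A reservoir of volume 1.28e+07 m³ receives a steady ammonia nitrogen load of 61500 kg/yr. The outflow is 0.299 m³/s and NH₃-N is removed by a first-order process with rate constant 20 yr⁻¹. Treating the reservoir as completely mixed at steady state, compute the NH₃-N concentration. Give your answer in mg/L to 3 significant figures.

0.232 mg/L

Outflow Q = 0.299 m³/s × 3.156e+07 s/yr = 9.436e+06 m³/yr.
Steady-state CSTR mass balance: W = Q·C + k·V·C, so C = W/(Q + kV).
Q + kV = 9.436e+06 + 20·1.28e+07 = 2.654e+08 m³/yr.
C = 61500/2.654e+08 = 0.0002317 kg/m³ = 0.2317 mg/L.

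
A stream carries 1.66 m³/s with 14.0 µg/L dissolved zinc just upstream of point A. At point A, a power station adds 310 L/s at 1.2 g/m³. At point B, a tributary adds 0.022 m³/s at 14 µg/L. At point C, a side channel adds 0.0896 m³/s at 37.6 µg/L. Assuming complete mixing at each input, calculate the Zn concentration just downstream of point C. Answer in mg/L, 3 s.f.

0.192 mg/L

14.0 µg/L = 0.014 mg/L.
310 L/s = 0.31 m³/s.
After input A: C = (1.66·0.014 + 0.31·1.2) / 1.97 = 0.2006 mg/L.
14 µg/L = 0.014 mg/L.
After input B: C = (1.97·0.2006 + 0.022·0.014) / 1.992 = 0.1986 mg/L.
37.6 µg/L = 0.0376 mg/L.
After input C: C = (1.992·0.1986 + 0.0896·0.0376) / 2.082 = 0.1916 mg/L.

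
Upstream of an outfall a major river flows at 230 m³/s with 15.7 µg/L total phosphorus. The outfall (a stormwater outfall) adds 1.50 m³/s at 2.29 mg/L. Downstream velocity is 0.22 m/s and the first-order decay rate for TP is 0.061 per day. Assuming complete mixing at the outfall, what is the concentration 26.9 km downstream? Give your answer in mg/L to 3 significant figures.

15.7 µg/L = 0.0157 mg/L.
After complete mixing, C₀ = (1.5·2.29 + 230·0.0157) / 231.5 = 0.03044 mg/L.
Travel time t = 2.69e+04 m / 0.22 m/s = 1.223e+05 s = 1.415 d.
C = 0.03044·exp(−0.061·1.415) = 0.03044·0.9173 = 0.02792 mg/L.

0.0279 mg/L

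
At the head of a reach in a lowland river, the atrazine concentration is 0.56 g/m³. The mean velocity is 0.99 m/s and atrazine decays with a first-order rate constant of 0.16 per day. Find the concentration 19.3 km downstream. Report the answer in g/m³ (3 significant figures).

Travel time t = 19.3 km / 0.99 m/s = 1.93e+04/0.99 = 1.949e+04 s = 0.2256 d.
First-order decay: C = 0.56·exp(−0.16·0.2256) = 0.56·0.9645 = 0.5401 g/m³.

0.540 g/m³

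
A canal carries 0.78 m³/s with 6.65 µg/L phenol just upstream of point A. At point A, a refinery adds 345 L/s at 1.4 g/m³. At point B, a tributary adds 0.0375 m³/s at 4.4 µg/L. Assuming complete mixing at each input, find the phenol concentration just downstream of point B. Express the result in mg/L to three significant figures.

0.420 mg/L

6.65 µg/L = 0.00665 mg/L.
345 L/s = 0.345 m³/s.
After input A: C = (0.78·0.00665 + 0.345·1.4) / 1.125 = 0.4339 mg/L.
4.4 µg/L = 0.0044 mg/L.
After input B: C = (1.125·0.4339 + 0.0375·0.0044) / 1.163 = 0.4201 mg/L.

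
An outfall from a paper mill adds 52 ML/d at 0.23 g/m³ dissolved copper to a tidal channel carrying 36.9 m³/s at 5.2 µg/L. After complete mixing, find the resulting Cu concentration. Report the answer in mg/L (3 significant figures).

52 ML/d = 0.6019 m³/s.
5.2 µg/L = 0.0052 mg/L.
By mass balance at complete mixing, C = (0.6019·0.23 + 36.9·0.0052) / (0.6019 + 36.9) = 0.3303/37.5 = 0.008808 mg/L.

0.00881 mg/L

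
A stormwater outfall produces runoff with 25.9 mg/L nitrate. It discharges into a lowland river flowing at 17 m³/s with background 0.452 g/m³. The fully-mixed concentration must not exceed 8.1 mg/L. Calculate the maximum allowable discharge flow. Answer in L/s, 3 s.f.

7300 L/s

Mass balance at complete mixing: C_std·(Q_w + Q_r) = Q_w·C_e + Q_r·C_b.
Rearranging, Q_w = Q_r·(C_std − C_b)/(C_e − C_std) = 17·(8.1 − 0.452) / (25.9 − 8.1) = 7.304 m³/s.
= 7304 L/s.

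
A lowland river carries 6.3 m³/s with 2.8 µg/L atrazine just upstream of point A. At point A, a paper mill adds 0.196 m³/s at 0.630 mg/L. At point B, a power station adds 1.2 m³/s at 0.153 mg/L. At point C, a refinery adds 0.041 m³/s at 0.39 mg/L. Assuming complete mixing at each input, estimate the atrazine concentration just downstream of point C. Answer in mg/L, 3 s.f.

0.0440 mg/L

2.8 µg/L = 0.0028 mg/L.
After input A: C = (6.3·0.0028 + 0.196·0.63) / 6.496 = 0.02172 mg/L.
After input B: C = (6.496·0.02172 + 1.2·0.153) / 7.696 = 0.04219 mg/L.
After input C: C = (7.696·0.04219 + 0.041·0.39) / 7.737 = 0.04404 mg/L.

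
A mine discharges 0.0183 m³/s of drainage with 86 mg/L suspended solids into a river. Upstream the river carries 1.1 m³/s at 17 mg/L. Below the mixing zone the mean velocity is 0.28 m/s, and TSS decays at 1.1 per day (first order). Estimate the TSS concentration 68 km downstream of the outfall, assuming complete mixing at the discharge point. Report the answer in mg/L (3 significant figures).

After complete mixing, C₀ = (0.0183·86 + 1.1·17) / 1.118 = 18.13 mg/L.
Travel time t = 6.8e+04 m / 0.28 m/s = 2.429e+05 s = 2.811 d.
C = 18.13·exp(−1.1·2.811) = 18.13·0.04541 = 0.8233 mg/L.

0.823 mg/L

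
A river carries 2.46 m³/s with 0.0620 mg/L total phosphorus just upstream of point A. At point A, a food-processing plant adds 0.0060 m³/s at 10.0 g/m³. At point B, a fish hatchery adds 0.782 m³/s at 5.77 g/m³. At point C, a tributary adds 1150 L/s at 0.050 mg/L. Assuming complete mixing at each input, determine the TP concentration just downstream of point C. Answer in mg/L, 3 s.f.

After input A: C = (2.46·0.062 + 0.006·10) / 2.466 = 0.08618 mg/L.
After input B: C = (2.466·0.08618 + 0.782·5.77) / 3.248 = 1.455 mg/L.
1150 L/s = 1.15 m³/s.
After input C: C = (3.248·1.455 + 1.15·0.05) / 4.398 = 1.087 mg/L.

1.09 mg/L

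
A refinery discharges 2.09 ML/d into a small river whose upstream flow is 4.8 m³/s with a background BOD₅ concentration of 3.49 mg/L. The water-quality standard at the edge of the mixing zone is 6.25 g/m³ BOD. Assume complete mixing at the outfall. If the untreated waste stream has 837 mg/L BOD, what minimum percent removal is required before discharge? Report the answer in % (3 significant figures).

2.09 ML/d = 0.02419 m³/s.
Mass balance: 6.25·4.824 = 0.02419·Cₑ + 4.8·3.49.
Cₑ = (30.15 − 16.75) / 0.02419 = 553.9 mg/L.
Required removal = 1 − 553.9/837 = 33.82 %.

33.8 %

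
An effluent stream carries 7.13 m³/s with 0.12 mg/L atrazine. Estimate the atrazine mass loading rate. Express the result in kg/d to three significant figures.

Mass flux = Q·C = 7.13 m³/s × 0.12 g/m³ = 0.8556 g/s.
= 0.8556 g/s × 86.4 = 73.92 kg/d.

73.9 kg/d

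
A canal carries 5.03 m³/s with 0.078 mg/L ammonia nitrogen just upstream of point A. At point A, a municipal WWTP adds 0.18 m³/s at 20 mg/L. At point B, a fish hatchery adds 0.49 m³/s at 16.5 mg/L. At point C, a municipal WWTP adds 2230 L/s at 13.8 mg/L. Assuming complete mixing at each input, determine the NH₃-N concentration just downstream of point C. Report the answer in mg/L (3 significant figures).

After input A: C = (5.03·0.078 + 0.18·20) / 5.21 = 0.7663 mg/L.
After input B: C = (5.21·0.7663 + 0.49·16.5) / 5.7 = 2.119 mg/L.
2230 L/s = 2.23 m³/s.
After input C: C = (5.7·2.119 + 2.23·13.8) / 7.93 = 5.404 mg/L.

5.40 mg/L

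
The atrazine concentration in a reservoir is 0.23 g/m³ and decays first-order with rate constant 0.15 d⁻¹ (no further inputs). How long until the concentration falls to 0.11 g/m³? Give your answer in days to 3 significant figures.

4.92 d

t = ln(C₀/C)/k = ln(0.23/0.11)/0.15 = 0.7376/0.15 = 4.917 d.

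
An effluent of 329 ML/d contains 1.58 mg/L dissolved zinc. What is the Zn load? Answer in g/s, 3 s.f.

329 ML/d = 3.808 m³/s.
Mass flux = Q·C = 3.808 m³/s × 1.58 g/m³ = 6.016 g/s.

6.02 g/s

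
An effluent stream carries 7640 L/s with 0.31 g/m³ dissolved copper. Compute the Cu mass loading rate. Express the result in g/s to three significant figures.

2.37 g/s

7640 L/s = 7.64 m³/s.
Mass flux = Q·C = 7.64 m³/s × 0.31 g/m³ = 2.368 g/s.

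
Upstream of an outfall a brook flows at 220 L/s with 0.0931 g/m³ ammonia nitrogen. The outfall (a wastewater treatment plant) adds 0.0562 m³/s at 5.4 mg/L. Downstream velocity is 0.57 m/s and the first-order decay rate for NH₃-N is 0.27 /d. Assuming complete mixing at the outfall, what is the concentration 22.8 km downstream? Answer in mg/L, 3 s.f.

220 L/s = 0.22 m³/s.
After complete mixing, C₀ = (0.0562·5.4 + 0.22·0.0931) / 0.2762 = 1.173 mg/L.
Travel time t = 2.28e+04 m / 0.57 m/s = 4e+04 s = 0.463 d.
C = 1.173·exp(−0.27·0.463) = 1.173·0.8825 = 1.035 mg/L.

1.04 mg/L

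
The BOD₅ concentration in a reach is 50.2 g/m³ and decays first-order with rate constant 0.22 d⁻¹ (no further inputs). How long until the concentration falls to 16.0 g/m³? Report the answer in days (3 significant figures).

5.20 d

t = ln(C₀/C)/k = ln(50.2/16.0)/0.22 = 1.143/0.22 = 5.197 d.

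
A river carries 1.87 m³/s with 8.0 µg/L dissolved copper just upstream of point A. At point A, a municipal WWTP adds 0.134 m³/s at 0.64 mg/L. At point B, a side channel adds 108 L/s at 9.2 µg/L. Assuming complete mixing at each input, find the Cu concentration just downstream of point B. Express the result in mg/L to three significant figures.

0.0482 mg/L

8.0 µg/L = 0.008 mg/L.
After input A: C = (1.87·0.008 + 0.134·0.64) / 2.004 = 0.05026 mg/L.
108 L/s = 0.108 m³/s.
9.2 µg/L = 0.0092 mg/L.
After input B: C = (2.004·0.05026 + 0.108·0.0092) / 2.112 = 0.04816 mg/L.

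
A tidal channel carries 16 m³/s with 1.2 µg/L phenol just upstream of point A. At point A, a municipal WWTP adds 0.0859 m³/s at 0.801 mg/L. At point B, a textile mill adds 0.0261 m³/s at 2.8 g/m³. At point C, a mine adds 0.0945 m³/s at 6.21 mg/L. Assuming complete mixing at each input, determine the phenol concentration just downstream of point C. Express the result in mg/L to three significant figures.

0.0462 mg/L

1.2 µg/L = 0.0012 mg/L.
After input A: C = (16·0.0012 + 0.0859·0.801) / 16.09 = 0.005471 mg/L.
After input B: C = (16.09·0.005471 + 0.0261·2.8) / 16.11 = 0.009998 mg/L.
After input C: C = (16.11·0.009998 + 0.0945·6.21) / 16.21 = 0.04615 mg/L.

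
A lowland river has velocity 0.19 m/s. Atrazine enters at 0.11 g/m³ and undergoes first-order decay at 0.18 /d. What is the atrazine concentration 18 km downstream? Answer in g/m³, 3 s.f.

0.0903 g/m³

Travel time t = 18 km / 0.19 m/s = 1.8e+04/0.19 = 9.474e+04 s = 1.096 d.
First-order decay: C = 0.11·exp(−0.18·1.096) = 0.11·0.8209 = 0.0903 g/m³.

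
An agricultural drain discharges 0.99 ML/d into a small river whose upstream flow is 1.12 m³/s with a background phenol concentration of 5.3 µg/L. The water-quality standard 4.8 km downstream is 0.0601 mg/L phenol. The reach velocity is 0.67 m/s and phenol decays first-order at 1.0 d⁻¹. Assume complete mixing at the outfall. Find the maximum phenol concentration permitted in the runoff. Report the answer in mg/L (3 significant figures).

0.99 ML/d = 0.01146 m³/s.
5.3 µg/L = 0.0053 mg/L.
Travel time to the compliance point: t = 4800/0.67 = 7164 s = 0.08292 d; decay factor exp(−1.0·0.08292) = 0.9204.
So the concentration just after mixing may be at most 0.0601/0.9204 = 0.0653 mg/L.
Mass balance: 0.0653·1.131 = 0.01146·Cₑ + 1.12·0.0053.
Cₑ = (0.07388 − 0.005936) / 0.01146 = 5.93 mg/L.

5.93 mg/L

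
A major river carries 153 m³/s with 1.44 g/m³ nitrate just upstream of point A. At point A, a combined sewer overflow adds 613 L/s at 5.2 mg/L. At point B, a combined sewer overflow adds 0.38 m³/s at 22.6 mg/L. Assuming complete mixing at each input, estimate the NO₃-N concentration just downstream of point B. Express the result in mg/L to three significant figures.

1.51 mg/L

613 L/s = 0.613 m³/s.
After input A: C = (153·1.44 + 0.613·5.2) / 153.6 = 1.455 mg/L.
After input B: C = (153.6·1.455 + 0.38·22.6) / 154 = 1.507 mg/L.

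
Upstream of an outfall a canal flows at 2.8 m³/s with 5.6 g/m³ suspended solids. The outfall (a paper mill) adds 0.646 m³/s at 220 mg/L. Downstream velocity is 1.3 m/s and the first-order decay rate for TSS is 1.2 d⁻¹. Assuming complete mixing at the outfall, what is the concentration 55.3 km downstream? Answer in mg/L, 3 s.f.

25.4 mg/L

After complete mixing, C₀ = (0.646·220 + 2.8·5.6) / 3.446 = 45.79 mg/L.
Travel time t = 5.53e+04 m / 1.3 m/s = 4.254e+04 s = 0.4923 d.
C = 45.79·exp(−1.2·0.4923) = 45.79·0.5539 = 25.36 mg/L.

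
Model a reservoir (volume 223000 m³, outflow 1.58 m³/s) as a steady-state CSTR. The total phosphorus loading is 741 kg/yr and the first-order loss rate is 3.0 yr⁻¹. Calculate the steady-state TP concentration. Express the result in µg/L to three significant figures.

Outflow Q = 1.58 m³/s × 3.156e+07 s/yr = 4.986e+07 m³/yr.
Steady-state CSTR mass balance: W = Q·C + k·V·C, so C = W/(Q + kV).
Q + kV = 4.986e+07 + 3.0·223000 = 5.053e+07 m³/yr.
C = 741/5.053e+07 = 1.466e-05 kg/m³ = 0.01466 mg/L = 14.66 µg/L.

14.7 µg/L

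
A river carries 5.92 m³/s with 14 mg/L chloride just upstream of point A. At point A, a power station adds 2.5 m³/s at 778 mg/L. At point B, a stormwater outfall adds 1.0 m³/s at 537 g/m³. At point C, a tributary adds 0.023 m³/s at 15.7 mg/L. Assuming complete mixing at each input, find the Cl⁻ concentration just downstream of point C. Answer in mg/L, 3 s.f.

After input A: C = (5.92·14 + 2.5·778) / 8.42 = 240.8 mg/L.
After input B: C = (8.42·240.8 + 1·537) / 9.42 = 272.3 mg/L.
After input C: C = (9.42·272.3 + 0.023·15.7) / 9.443 = 271.7 mg/L.

272 mg/L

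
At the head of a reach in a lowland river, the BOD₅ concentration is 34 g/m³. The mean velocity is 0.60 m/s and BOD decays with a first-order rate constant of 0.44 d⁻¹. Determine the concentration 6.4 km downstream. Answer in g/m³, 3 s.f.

Travel time t = 6.4 km / 0.60 m/s = 6400/0.60 = 1.067e+04 s = 0.1235 d.
First-order decay: C = 34·exp(−0.44·0.1235) = 34·0.9471 = 32.2 g/m³.

32.2 g/m³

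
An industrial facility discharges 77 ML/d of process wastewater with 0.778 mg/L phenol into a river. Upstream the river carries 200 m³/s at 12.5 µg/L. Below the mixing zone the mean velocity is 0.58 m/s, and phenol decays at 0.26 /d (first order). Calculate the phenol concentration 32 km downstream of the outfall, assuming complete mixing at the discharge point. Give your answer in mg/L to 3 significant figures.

0.0135 mg/L

77 ML/d = 0.8912 m³/s.
12.5 µg/L = 0.0125 mg/L.
After complete mixing, C₀ = (0.8912·0.778 + 200·0.0125) / 200.9 = 0.0159 mg/L.
Travel time t = 3.2e+04 m / 0.58 m/s = 5.517e+04 s = 0.6386 d.
C = 0.0159·exp(−0.26·0.6386) = 0.0159·0.847 = 0.01346 mg/L.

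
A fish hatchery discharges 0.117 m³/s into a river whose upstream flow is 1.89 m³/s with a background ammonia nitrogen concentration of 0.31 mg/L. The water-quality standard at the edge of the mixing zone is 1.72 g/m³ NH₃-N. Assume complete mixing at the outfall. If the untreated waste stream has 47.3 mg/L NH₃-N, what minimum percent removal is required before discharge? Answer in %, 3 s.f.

48.2 %

Mass balance: 1.72·2.007 = 0.117·Cₑ + 1.89·0.31.
Cₑ = (3.452 − 0.5859) / 0.117 = 24.5 mg/L.
Required removal = 1 − 24.5/47.3 = 48.21 %.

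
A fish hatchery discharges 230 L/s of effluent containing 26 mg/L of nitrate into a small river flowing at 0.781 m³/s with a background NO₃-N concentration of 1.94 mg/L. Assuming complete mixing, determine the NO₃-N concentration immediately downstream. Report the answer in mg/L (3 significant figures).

230 L/s = 0.23 m³/s.
By mass balance at complete mixing, C = (0.23·26 + 0.781·1.94) / (0.23 + 0.781) = 7.495/1.011 = 7.414 mg/L.

7.41 mg/L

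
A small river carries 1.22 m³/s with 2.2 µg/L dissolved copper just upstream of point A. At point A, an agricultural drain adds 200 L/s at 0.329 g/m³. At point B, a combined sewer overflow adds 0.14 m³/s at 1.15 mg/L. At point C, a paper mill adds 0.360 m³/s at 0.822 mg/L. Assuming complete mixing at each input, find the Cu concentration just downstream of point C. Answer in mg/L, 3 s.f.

2.2 µg/L = 0.0022 mg/L.
200 L/s = 0.2 m³/s.
After input A: C = (1.22·0.0022 + 0.2·0.329) / 1.42 = 0.04823 mg/L.
After input B: C = (1.42·0.04823 + 0.14·1.15) / 1.56 = 0.1471 mg/L.
After input C: C = (1.56·0.1471 + 0.36·0.822) / 1.92 = 0.2736 mg/L.

0.274 mg/L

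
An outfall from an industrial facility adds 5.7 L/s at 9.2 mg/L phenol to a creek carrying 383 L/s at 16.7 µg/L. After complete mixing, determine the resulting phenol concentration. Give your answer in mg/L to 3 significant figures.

5.7 L/s = 0.0057 m³/s.
383 L/s = 0.383 m³/s.
16.7 µg/L = 0.0167 mg/L.
By mass balance at complete mixing, C = (0.0057·9.2 + 0.383·0.0167) / (0.0057 + 0.383) = 0.05884/0.3887 = 0.1514 mg/L.

0.151 mg/L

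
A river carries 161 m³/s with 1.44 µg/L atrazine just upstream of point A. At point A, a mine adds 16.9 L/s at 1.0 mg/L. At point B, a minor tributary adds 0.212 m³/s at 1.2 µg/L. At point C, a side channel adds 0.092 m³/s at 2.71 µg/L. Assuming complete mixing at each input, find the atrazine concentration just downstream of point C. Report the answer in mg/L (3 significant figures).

0.00155 mg/L

1.44 µg/L = 0.00144 mg/L.
16.9 L/s = 0.0169 m³/s.
After input A: C = (161·0.00144 + 0.0169·1) / 161 = 0.001545 mg/L.
1.2 µg/L = 0.0012 mg/L.
After input B: C = (161·0.001545 + 0.212·0.0012) / 161.2 = 0.001544 mg/L.
2.71 µg/L = 0.00271 mg/L.
After input C: C = (161.2·0.001544 + 0.092·0.00271) / 161.3 = 0.001545 mg/L.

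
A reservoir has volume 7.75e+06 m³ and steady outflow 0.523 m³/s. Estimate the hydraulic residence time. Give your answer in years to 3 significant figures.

Q = 0.523 m³/s × 3.156e+07 s/yr = 1.65e+07 m³/yr.
Hydraulic residence time τ = V/Q = 7.75e+06/1.65e+07 = 0.4696 yr.

0.470 yr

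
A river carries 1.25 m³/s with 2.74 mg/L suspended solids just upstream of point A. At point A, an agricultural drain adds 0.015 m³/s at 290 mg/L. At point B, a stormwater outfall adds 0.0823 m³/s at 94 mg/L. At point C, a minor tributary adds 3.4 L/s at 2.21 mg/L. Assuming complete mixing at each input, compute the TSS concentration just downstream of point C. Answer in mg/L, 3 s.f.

After input A: C = (1.25·2.74 + 0.015·290) / 1.265 = 6.146 mg/L.
After input B: C = (1.265·6.146 + 0.0823·94) / 1.347 = 11.51 mg/L.
3.4 L/s = 0.0034 m³/s.
After input C: C = (1.347·11.51 + 0.0034·2.21) / 1.351 = 11.49 mg/L.

11.5 mg/L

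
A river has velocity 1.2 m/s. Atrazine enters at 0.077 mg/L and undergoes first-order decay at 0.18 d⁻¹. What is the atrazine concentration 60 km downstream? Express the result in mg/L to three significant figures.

Travel time t = 60 km / 1.2 m/s = 6e+04/1.2 = 5e+04 s = 0.5787 d.
First-order decay: C = 0.077·exp(−0.18·0.5787) = 0.077·0.9011 = 0.06938 mg/L.

0.0694 mg/L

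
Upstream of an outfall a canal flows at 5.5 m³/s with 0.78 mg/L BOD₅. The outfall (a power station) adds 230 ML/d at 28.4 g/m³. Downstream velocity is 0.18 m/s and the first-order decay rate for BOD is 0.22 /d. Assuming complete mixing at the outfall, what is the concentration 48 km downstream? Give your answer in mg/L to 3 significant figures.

4.96 mg/L

230 ML/d = 2.662 m³/s.
After complete mixing, C₀ = (2.662·28.4 + 5.5·0.78) / 8.162 = 9.788 mg/L.
Travel time t = 4.8e+04 m / 0.18 m/s = 2.667e+05 s = 3.086 d.
C = 9.788·exp(−0.22·3.086) = 9.788·0.5071 = 4.964 mg/L.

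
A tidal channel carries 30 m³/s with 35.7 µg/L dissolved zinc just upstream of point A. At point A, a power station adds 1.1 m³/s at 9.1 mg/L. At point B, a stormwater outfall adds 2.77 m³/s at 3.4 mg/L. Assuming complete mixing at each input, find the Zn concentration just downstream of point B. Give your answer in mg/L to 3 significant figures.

35.7 µg/L = 0.0357 mg/L.
After input A: C = (30·0.0357 + 1.1·9.1) / 31.1 = 0.3563 mg/L.
After input B: C = (31.1·0.3563 + 2.77·3.4) / 33.87 = 0.6052 mg/L.

0.605 mg/L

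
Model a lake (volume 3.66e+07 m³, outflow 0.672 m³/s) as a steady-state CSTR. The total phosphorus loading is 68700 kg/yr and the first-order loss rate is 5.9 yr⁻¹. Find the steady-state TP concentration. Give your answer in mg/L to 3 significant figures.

Outflow Q = 0.672 m³/s × 3.156e+07 s/yr = 2.121e+07 m³/yr.
Steady-state CSTR mass balance: W = Q·C + k·V·C, so C = W/(Q + kV).
Q + kV = 2.121e+07 + 5.9·3.66e+07 = 2.371e+08 m³/yr.
C = 68700/2.371e+08 = 0.0002897 kg/m³ = 0.2897 mg/L.

0.290 mg/L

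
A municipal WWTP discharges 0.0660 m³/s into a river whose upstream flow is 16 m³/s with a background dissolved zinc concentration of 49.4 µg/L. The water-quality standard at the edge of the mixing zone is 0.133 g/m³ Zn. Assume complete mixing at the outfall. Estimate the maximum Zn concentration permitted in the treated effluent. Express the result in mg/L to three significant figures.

49.4 µg/L = 0.0494 mg/L.
Mass balance: 0.133·16.07 = 0.066·Cₑ + 16·0.0494.
Cₑ = (2.137 − 0.7904) / 0.066 = 20.4 mg/L.

20.4 mg/L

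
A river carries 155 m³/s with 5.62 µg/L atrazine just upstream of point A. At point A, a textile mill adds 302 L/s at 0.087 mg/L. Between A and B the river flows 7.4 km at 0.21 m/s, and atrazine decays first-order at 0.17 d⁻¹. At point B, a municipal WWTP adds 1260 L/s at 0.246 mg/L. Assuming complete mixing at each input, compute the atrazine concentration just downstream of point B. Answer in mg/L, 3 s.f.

0.00733 mg/L

5.62 µg/L = 0.00562 mg/L.
302 L/s = 0.302 m³/s.
After input A: C = (155·0.00562 + 0.302·0.087) / 155.3 = 0.005778 mg/L.
Over the 7.4 km reach to input B (t = 3.524e+04 s = 0.4078 d), decay gives C = 0.005778·exp(−0.17·0.4078) = 0.005391 mg/L.
1260 L/s = 1.26 m³/s.
After input B: C = (155.3·0.005391 + 1.26·0.246) / 156.6 = 0.007328 mg/L.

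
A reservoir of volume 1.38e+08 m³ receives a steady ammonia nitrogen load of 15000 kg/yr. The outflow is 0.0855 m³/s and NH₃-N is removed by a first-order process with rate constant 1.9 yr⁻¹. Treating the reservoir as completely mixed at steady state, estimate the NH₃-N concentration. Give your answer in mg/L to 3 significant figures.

0.0566 mg/L

Outflow Q = 0.0855 m³/s × 3.156e+07 s/yr = 2.698e+06 m³/yr.
Steady-state CSTR mass balance: W = Q·C + k·V·C, so C = W/(Q + kV).
Q + kV = 2.698e+06 + 1.9·1.38e+08 = 2.649e+08 m³/yr.
C = 15000/2.649e+08 = 5.663e-05 kg/m³ = 0.05663 mg/L.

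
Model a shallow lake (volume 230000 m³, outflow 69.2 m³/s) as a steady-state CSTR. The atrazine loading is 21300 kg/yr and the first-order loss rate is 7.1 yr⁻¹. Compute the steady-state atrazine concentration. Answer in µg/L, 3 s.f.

9.75 µg/L

Outflow Q = 69.2 m³/s × 3.156e+07 s/yr = 2.184e+09 m³/yr.
Steady-state CSTR mass balance: W = Q·C + k·V·C, so C = W/(Q + kV).
Q + kV = 2.184e+09 + 7.1·230000 = 2.185e+09 m³/yr.
C = 21300/2.185e+09 = 9.746e-06 kg/m³ = 0.009746 mg/L = 9.746 µg/L.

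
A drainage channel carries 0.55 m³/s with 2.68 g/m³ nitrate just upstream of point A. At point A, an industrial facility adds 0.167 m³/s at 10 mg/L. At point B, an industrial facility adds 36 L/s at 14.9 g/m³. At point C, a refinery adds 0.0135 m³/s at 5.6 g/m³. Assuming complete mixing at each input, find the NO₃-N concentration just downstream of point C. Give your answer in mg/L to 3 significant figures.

After input A: C = (0.55·2.68 + 0.167·10) / 0.717 = 4.385 mg/L.
36 L/s = 0.036 m³/s.
After input B: C = (0.717·4.385 + 0.036·14.9) / 0.753 = 4.888 mg/L.
After input C: C = (0.753·4.888 + 0.0135·5.6) / 0.7665 = 4.9 mg/L.

4.90 mg/L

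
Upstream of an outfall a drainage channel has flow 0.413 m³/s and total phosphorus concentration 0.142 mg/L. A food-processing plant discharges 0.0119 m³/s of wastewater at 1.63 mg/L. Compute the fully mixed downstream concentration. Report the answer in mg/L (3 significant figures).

Flow-weighted mixing gives C = (0.0119·1.63 + 0.413·0.142) / (0.0119 + 0.413) = 0.07804/0.4249 = 0.1837 mg/L.

0.184 mg/L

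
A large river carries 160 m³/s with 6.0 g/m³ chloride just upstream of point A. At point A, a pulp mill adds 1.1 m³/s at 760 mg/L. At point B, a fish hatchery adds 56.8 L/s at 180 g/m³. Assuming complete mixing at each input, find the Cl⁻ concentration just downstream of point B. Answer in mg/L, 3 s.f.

11.2 mg/L

After input A: C = (160·6 + 1.1·760) / 161.1 = 11.15 mg/L.
56.8 L/s = 0.0568 m³/s.
After input B: C = (161.1·11.15 + 0.0568·180) / 161.2 = 11.21 mg/L.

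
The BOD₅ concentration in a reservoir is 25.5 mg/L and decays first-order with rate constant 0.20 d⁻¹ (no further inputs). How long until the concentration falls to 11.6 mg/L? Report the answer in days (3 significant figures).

t = ln(C₀/C)/k = ln(25.5/11.6)/0.20 = 0.7877/0.20 = 3.938 d.

3.94 d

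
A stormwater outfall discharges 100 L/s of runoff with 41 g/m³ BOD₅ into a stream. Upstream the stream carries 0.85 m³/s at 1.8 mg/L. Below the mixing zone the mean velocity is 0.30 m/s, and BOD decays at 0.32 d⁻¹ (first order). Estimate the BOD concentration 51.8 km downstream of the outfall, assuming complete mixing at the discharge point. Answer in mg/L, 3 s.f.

100 L/s = 0.1 m³/s.
After complete mixing, C₀ = (0.1·41 + 0.85·1.8) / 0.95 = 5.926 mg/L.
Travel time t = 5.18e+04 m / 0.30 m/s = 1.727e+05 s = 1.998 d.
C = 5.926·exp(−0.32·1.998) = 5.926·0.5276 = 3.126 mg/L.

3.13 mg/L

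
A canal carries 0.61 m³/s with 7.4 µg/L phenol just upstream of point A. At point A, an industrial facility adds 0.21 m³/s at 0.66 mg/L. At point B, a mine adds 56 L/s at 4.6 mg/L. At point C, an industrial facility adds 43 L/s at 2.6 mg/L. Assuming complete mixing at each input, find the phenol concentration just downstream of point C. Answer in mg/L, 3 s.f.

0.558 mg/L

7.4 µg/L = 0.0074 mg/L.
After input A: C = (0.61·0.0074 + 0.21·0.66) / 0.82 = 0.1745 mg/L.
56 L/s = 0.056 m³/s.
After input B: C = (0.82·0.1745 + 0.056·4.6) / 0.876 = 0.4574 mg/L.
43 L/s = 0.043 m³/s.
After input C: C = (0.876·0.4574 + 0.043·2.6) / 0.919 = 0.5577 mg/L.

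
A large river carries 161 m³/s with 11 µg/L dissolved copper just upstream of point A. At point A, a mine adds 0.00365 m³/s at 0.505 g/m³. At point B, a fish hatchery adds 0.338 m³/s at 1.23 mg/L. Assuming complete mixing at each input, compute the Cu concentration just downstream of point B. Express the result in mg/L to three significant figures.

11 µg/L = 0.011 mg/L.
After input A: C = (161·0.011 + 0.00365·0.505) / 161 = 0.01101 mg/L.
After input B: C = (161·0.01101 + 0.338·1.23) / 161.3 = 0.01356 mg/L.

0.0136 mg/L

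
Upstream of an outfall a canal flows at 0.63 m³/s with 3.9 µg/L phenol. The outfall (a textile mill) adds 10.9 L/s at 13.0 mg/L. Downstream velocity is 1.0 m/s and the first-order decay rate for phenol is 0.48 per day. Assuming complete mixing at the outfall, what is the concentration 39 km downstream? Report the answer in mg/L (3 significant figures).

10.9 L/s = 0.0109 m³/s.
3.9 µg/L = 0.0039 mg/L.
After complete mixing, C₀ = (0.0109·13 + 0.63·0.0039) / 0.6409 = 0.2249 mg/L.
Travel time t = 3.9e+04 m / 1.0 m/s = 3.9e+04 s = 0.4514 d.
C = 0.2249·exp(−0.48·0.4514) = 0.2249·0.8052 = 0.1811 mg/L.

0.181 mg/L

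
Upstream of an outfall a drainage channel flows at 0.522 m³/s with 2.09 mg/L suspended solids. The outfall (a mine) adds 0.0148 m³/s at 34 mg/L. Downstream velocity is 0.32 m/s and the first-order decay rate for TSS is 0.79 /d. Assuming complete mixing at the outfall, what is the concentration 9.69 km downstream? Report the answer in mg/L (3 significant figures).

2.25 mg/L

After complete mixing, C₀ = (0.0148·34 + 0.522·2.09) / 0.5368 = 2.97 mg/L.
Travel time t = 9690 m / 0.32 m/s = 3.028e+04 s = 0.3505 d.
C = 2.97·exp(−0.79·0.3505) = 2.97·0.7581 = 2.252 mg/L.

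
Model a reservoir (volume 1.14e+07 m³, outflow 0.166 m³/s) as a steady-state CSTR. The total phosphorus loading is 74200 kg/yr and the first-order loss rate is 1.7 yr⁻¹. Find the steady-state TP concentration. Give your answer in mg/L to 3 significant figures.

Outflow Q = 0.166 m³/s × 3.156e+07 s/yr = 5.239e+06 m³/yr.
Steady-state CSTR mass balance: W = Q·C + k·V·C, so C = W/(Q + kV).
Q + kV = 5.239e+06 + 1.7·1.14e+07 = 2.462e+07 m³/yr.
C = 74200/2.462e+07 = 0.003014 kg/m³ = 3.014 mg/L.

3.01 mg/L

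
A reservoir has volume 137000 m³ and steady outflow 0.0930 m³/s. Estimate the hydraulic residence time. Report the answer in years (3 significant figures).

Q = 0.0930 m³/s × 3.156e+07 s/yr = 2.935e+06 m³/yr.
Hydraulic residence time τ = V/Q = 137000/2.935e+06 = 0.04668 yr.

0.0467 yr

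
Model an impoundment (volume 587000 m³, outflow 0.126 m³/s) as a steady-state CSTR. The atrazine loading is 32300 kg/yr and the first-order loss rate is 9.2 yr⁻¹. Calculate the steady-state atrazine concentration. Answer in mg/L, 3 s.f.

3.44 mg/L

Outflow Q = 0.126 m³/s × 3.156e+07 s/yr = 3.976e+06 m³/yr.
Steady-state CSTR mass balance: W = Q·C + k·V·C, so C = W/(Q + kV).
Q + kV = 3.976e+06 + 9.2·587000 = 9.377e+06 m³/yr.
C = 32300/9.377e+06 = 0.003445 kg/m³ = 3.445 mg/L.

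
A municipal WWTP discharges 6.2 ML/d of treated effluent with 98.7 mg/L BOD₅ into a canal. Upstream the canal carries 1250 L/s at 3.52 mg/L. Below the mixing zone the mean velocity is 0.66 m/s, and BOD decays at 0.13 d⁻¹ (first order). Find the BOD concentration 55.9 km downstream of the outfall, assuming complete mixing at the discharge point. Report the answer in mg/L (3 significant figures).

7.65 mg/L

6.2 ML/d = 0.07176 m³/s.
1250 L/s = 1.25 m³/s.
After complete mixing, C₀ = (0.07176·98.7 + 1.25·3.52) / 1.322 = 8.687 mg/L.
Travel time t = 5.59e+04 m / 0.66 m/s = 8.47e+04 s = 0.9803 d.
C = 8.687·exp(−0.13·0.9803) = 8.687·0.8803 = 7.648 mg/L.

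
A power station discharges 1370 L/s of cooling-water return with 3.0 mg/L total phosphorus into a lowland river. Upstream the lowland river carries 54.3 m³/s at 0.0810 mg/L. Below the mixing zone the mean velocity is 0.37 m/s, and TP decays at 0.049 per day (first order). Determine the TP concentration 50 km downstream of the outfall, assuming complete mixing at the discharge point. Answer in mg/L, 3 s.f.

0.142 mg/L

1370 L/s = 1.37 m³/s.
After complete mixing, C₀ = (1.37·3 + 54.3·0.081) / 55.67 = 0.1528 mg/L.
Travel time t = 5e+04 m / 0.37 m/s = 1.351e+05 s = 1.564 d.
C = 0.1528·exp(−0.049·1.564) = 0.1528·0.9262 = 0.1416 mg/L.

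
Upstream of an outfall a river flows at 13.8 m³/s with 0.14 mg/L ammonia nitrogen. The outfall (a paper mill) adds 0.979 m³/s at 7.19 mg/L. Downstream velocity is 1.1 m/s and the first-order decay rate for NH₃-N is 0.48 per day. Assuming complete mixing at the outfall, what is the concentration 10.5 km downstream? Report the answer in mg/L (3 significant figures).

After complete mixing, C₀ = (0.979·7.19 + 13.8·0.14) / 14.78 = 0.607 mg/L.
Travel time t = 1.05e+04 m / 1.1 m/s = 9545 s = 0.1105 d.
C = 0.607·exp(−0.48·0.1105) = 0.607·0.9484 = 0.5757 mg/L.

0.576 mg/L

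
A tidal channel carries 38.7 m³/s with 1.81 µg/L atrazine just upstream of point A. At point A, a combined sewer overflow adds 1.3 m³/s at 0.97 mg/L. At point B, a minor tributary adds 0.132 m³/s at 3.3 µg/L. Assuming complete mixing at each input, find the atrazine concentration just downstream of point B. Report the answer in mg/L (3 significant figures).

1.81 µg/L = 0.00181 mg/L.
After input A: C = (38.7·0.00181 + 1.3·0.97) / 40 = 0.03328 mg/L.
3.3 µg/L = 0.0033 mg/L.
After input B: C = (40·0.03328 + 0.132·0.0033) / 40.13 = 0.03318 mg/L.

0.0332 mg/L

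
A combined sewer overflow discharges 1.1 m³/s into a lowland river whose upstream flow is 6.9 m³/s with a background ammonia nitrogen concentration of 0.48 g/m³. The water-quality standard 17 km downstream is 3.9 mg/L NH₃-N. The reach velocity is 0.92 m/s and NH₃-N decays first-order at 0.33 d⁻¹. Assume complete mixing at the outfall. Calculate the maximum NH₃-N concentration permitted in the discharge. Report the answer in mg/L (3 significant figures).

Travel time to the compliance point: t = 1.7e+04/0.92 = 1.848e+04 s = 0.2139 d; decay factor exp(−0.33·0.2139) = 0.9319.
So the concentration just after mixing may be at most 3.9/0.9319 = 4.185 mg/L.
Mass balance: 4.185·8 = 1.1·Cₑ + 6.9·0.48.
Cₑ = (33.48 − 3.312) / 1.1 = 27.43 mg/L.

27.4 mg/L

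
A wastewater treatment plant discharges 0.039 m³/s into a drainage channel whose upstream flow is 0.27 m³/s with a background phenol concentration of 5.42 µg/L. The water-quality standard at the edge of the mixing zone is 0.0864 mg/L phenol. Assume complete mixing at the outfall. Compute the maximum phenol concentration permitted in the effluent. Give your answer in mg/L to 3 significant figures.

5.42 µg/L = 0.00542 mg/L.
Mass balance: 0.0864·0.309 = 0.039·Cₑ + 0.27·0.00542.
Cₑ = (0.0267 − 0.001463) / 0.039 = 0.647 mg/L.

0.647 mg/L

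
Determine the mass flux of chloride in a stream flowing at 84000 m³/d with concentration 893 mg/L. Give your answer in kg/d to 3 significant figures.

75000 kg/d

84000 m³/d = 0.9722 m³/s.
Mass flux = Q·C = 0.9722 m³/s × 893 g/m³ = 868.2 g/s.
= 868.2 g/s × 86.4 = 7.501e+04 kg/d.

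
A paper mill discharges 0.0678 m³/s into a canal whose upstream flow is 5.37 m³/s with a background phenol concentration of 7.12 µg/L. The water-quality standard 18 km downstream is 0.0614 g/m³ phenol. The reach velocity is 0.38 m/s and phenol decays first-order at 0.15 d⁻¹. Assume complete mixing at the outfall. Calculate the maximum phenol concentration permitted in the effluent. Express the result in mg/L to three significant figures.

4.78 mg/L

7.12 µg/L = 0.00712 mg/L.
Travel time to the compliance point: t = 1.8e+04/0.38 = 4.737e+04 s = 0.5482 d; decay factor exp(−0.15·0.5482) = 0.9211.
So the concentration just after mixing may be at most 0.0614/0.9211 = 0.06666 mg/L.
Mass balance: 0.06666·5.438 = 0.0678·Cₑ + 5.37·0.00712.
Cₑ = (0.3625 − 0.03823) / 0.0678 = 4.783 mg/L.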